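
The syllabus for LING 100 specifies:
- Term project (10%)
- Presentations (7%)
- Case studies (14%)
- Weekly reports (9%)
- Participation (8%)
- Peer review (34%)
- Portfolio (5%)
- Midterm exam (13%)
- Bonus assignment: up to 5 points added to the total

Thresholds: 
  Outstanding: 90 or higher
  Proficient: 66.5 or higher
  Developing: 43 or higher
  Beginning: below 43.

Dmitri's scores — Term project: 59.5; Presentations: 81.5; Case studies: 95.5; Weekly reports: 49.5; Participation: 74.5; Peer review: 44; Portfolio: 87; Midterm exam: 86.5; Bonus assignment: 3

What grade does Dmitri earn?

Weighted total:
  Term project 59.5 × 0.1 = 5.95
  Presentations 81.5 × 0.07 = 5.705
  Case studies 95.5 × 0.14 = 13.37
  Weekly reports 49.5 × 0.09 = 4.455
  Participation 74.5 × 0.08 = 5.96
  Peer review 44 × 0.34 = 14.96
  Portfolio 87 × 0.05 = 4.35
  Midterm exam 86.5 × 0.13 = 11.245
Sum = 65.995
Bonus assignment: 65.995 + 3 = 68.995
68.995 is ≥ 66.5 and < 90 → Proficient

Proficient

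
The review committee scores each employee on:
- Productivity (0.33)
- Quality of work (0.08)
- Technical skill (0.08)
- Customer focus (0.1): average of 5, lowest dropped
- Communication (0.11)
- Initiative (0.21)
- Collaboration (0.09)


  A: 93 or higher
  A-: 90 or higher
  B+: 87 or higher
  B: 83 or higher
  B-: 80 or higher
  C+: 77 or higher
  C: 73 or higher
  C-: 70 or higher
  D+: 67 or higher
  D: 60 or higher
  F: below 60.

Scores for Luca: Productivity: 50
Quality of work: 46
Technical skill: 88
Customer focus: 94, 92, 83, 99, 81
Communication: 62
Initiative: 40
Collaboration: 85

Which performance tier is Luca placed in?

Customer focus: drop 81 → average of remaining 4 = 368/4 = 92
Weighted total:
  Productivity 50 × 0.33 = 16.5
  Quality of work 46 × 0.08 = 3.68
  Technical skill 88 × 0.08 = 7.04
  Customer focus 92 × 0.1 = 9.2
  Communication 62 × 0.11 = 6.82
  Initiative 40 × 0.21 = 8.4
  Collaboration 85 × 0.09 = 7.65
Sum = 59.29
59.29 < 60 → F

F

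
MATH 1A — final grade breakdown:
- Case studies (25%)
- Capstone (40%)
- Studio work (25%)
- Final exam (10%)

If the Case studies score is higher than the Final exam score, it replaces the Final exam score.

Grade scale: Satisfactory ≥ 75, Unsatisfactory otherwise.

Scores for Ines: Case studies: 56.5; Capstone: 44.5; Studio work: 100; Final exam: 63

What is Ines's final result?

Case studies (56.5) ≤ Final exam (63), so Final exam stays at 63.
Weighted total:
  Case studies 56.5 × 0.25 = 14.125
  Capstone 44.5 × 0.4 = 17.8
  Studio work 100 × 0.25 = 25
  Final exam 63 × 0.1 = 6.3
Sum = 63.225
63.225 < 75 → Unsatisfactory

Unsatisfactory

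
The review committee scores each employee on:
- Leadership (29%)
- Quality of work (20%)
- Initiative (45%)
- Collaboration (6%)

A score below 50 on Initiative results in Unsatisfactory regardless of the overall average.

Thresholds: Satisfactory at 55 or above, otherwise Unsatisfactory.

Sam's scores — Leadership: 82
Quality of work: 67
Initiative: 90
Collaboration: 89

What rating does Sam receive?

Satisfactory

Initiative score 90 ≥ 50: minimum met.
Weighted total:
  Leadership 82 × 0.29 = 23.78
  Quality of work 67 × 0.2 = 13.4
  Initiative 90 × 0.45 = 40.5
  Collaboration 89 × 0.06 = 5.34
Sum = 83.02
83.02 ≥ 55 → Satisfactory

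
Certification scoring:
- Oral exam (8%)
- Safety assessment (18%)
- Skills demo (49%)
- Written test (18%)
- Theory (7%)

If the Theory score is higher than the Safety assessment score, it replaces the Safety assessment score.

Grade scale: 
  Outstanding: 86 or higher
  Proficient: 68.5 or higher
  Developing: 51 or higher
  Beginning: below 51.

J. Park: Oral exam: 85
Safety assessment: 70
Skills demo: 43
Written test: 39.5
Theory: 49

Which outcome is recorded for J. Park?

Theory (49) ≤ Safety assessment (70), so Safety assessment stays at 70.
Weighted total:
  Oral exam 85 × 0.08 = 6.8
  Safety assessment 70 × 0.18 = 12.6
  Skills demo 43 × 0.49 = 21.07
  Written test 39.5 × 0.18 = 7.11
  Theory 49 × 0.07 = 3.43
Sum = 51.01
51.01 is ≥ 51 and < 68.5 → Developing

Developing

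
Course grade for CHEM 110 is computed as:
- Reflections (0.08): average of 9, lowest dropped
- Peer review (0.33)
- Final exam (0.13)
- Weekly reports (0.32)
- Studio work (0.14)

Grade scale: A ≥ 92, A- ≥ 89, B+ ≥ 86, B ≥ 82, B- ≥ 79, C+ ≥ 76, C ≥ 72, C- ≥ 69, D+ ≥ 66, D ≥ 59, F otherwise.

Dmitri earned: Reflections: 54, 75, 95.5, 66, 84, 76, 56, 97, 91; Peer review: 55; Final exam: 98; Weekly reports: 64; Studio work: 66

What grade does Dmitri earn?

Reflections: drop 54 → average of remaining 8 = 640.5/8 = 80.0625
Weighted total:
  Reflections 80.0625 × 0.08 = 6.405
  Peer review 55 × 0.33 = 18.15
  Final exam 98 × 0.13 = 12.74
  Weekly reports 64 × 0.32 = 20.48
  Studio work 66 × 0.14 = 9.24
Sum = 67.015
67.015 is ≥ 66 and < 69 → D+

D+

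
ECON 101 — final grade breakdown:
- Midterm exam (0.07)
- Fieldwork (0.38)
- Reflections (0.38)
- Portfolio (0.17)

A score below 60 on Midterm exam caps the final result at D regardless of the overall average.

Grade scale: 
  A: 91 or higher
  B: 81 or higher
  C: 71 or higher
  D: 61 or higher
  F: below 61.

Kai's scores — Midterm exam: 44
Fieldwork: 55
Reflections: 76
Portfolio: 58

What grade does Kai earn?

Midterm exam score 44 < 60: minimum not met.
Weighted total:
  Midterm exam 44 × 0.07 = 3.08
  Fieldwork 55 × 0.38 = 20.9
  Reflections 76 × 0.38 = 28.88
  Portfolio 58 × 0.17 = 9.86
Sum = 62.72
62.72 would be D; cap at D applies → D.

D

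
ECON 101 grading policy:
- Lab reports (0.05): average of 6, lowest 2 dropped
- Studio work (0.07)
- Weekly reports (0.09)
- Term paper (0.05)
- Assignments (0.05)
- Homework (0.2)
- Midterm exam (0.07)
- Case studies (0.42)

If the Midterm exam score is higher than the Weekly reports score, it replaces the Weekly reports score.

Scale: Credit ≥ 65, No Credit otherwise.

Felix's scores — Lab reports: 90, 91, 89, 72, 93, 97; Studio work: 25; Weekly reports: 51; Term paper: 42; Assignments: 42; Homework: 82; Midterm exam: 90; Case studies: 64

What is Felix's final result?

Lab reports: drop 72, 89 → average of remaining 4 = 371/4 = 92.75
Midterm exam (90) > Weekly reports (51), so Weekly reports counts as 90.
Weighted total:
  Lab reports 92.75 × 0.05 = 4.6375
  Studio work 25 × 0.07 = 1.75
  Weekly reports 90 × 0.09 = 8.1
  Term paper 42 × 0.05 = 2.1
  Assignments 42 × 0.05 = 2.1
  Homework 82 × 0.2 = 16.4
  Midterm exam 90 × 0.07 = 6.3
  Case studies 64 × 0.42 = 26.88
Sum = 68.2675
68.2675 ≥ 65 → Credit

Credit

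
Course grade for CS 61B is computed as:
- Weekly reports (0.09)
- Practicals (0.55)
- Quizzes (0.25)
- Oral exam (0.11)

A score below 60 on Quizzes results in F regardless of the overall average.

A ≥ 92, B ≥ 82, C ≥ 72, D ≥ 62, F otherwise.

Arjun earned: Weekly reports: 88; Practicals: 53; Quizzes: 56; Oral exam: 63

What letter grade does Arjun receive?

F

Quizzes score 56 < 60: minimum not met.
Weighted total:
  Weekly reports 88 × 0.09 = 7.92
  Practicals 53 × 0.55 = 29.15
  Quizzes 56 × 0.25 = 14
  Oral exam 63 × 0.11 = 6.93
Sum = 58
Because the Quizzes minimum was not met, the result is F.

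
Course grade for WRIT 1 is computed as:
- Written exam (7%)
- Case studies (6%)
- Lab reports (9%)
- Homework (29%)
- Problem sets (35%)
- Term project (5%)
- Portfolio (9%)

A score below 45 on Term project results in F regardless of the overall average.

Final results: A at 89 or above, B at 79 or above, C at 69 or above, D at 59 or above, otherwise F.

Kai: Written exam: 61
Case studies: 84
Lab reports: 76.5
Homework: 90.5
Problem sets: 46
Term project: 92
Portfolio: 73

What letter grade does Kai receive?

Term project score 92 ≥ 45: minimum met.
Weighted total:
  Written exam 61 × 0.07 = 4.27
  Case studies 84 × 0.06 = 5.04
  Lab reports 76.5 × 0.09 = 6.885
  Homework 90.5 × 0.29 = 26.245
  Problem sets 46 × 0.35 = 16.1
  Term project 92 × 0.05 = 4.6
  Portfolio 73 × 0.09 = 6.57
Sum = 69.71
69.71 is ≥ 69 and < 79 → C

C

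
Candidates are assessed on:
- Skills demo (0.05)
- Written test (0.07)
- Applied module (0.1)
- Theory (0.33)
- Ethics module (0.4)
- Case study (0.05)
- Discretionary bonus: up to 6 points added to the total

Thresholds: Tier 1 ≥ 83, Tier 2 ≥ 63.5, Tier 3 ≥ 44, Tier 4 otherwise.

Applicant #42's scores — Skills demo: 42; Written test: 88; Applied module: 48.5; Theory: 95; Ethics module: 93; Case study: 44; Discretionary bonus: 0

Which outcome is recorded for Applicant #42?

Weighted total:
  Skills demo 42 × 0.05 = 2.1
  Written test 88 × 0.07 = 6.16
  Applied module 48.5 × 0.1 = 4.85
  Theory 95 × 0.33 = 31.35
  Ethics module 93 × 0.4 = 37.2
  Case study 44 × 0.05 = 2.2
Sum = 83.86
Discretionary bonus: 83.86 + 0 = 83.86
83.86 ≥ 83 → Tier 1

Tier 1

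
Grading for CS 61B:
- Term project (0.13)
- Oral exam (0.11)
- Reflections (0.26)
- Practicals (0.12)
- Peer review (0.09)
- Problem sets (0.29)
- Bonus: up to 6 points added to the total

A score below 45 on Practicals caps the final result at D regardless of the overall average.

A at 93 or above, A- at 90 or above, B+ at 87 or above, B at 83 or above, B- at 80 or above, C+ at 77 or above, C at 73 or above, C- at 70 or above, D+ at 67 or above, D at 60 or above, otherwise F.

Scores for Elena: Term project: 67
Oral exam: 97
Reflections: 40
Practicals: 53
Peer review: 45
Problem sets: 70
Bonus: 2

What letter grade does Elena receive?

Practicals score 53 ≥ 45: minimum met.
Weighted total:
  Term project 67 × 0.13 = 8.71
  Oral exam 97 × 0.11 = 10.67
  Reflections 40 × 0.26 = 10.4
  Practicals 53 × 0.12 = 6.36
  Peer review 45 × 0.09 = 4.05
  Problem sets 70 × 0.29 = 20.3
Sum = 60.49
Bonus: 60.49 + 2 = 62.49
62.49 is ≥ 60 and < 67 → D

D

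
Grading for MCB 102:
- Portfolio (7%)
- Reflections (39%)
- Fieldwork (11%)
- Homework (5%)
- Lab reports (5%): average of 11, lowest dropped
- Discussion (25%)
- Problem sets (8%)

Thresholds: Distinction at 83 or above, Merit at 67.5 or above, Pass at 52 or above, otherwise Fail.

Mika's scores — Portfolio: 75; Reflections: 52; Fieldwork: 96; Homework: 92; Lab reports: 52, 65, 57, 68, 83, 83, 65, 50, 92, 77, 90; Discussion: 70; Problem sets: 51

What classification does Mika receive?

Lab reports: drop 50 → average of remaining 10 = 732/10 = 73.2
Weighted total:
  Portfolio 75 × 0.07 = 5.25
  Reflections 52 × 0.39 = 20.28
  Fieldwork 96 × 0.11 = 10.56
  Homework 92 × 0.05 = 4.6
  Lab reports 73.2 × 0.05 = 3.66
  Discussion 70 × 0.25 = 17.5
  Problem sets 51 × 0.08 = 4.08
Sum = 65.93
65.93 is ≥ 52 and < 67.5 → Pass

Pass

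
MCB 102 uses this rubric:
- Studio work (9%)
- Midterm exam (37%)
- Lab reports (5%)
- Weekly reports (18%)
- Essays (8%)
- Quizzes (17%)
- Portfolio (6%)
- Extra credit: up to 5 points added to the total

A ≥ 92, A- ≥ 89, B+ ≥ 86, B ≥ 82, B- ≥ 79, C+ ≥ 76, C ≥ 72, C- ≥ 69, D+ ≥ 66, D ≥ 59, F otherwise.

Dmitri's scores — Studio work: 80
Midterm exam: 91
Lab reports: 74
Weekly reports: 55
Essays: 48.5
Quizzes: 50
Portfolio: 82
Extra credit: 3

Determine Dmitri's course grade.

C

Weighted total:
  Studio work 80 × 0.09 = 7.2
  Midterm exam 91 × 0.37 = 33.67
  Lab reports 74 × 0.05 = 3.7
  Weekly reports 55 × 0.18 = 9.9
  Essays 48.5 × 0.08 = 3.88
  Quizzes 50 × 0.17 = 8.5
  Portfolio 82 × 0.06 = 4.92
Sum = 71.77
Extra credit: 71.77 + 3 = 74.77
74.77 is ≥ 72 and < 76 → C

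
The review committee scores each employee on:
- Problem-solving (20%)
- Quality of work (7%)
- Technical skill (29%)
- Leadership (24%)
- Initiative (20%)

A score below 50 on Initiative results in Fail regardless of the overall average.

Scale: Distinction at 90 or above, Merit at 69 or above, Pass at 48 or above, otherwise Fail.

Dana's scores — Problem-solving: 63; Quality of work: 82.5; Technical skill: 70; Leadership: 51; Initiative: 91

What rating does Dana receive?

Merit

Initiative score 91 ≥ 50: minimum met.
Weighted total:
  Problem-solving 63 × 0.2 = 12.6
  Quality of work 82.5 × 0.07 = 5.775
  Technical skill 70 × 0.29 = 20.3
  Leadership 51 × 0.24 = 12.24
  Initiative 91 × 0.2 = 18.2
Sum = 69.115
69.115 is ≥ 69 and < 90 → Merit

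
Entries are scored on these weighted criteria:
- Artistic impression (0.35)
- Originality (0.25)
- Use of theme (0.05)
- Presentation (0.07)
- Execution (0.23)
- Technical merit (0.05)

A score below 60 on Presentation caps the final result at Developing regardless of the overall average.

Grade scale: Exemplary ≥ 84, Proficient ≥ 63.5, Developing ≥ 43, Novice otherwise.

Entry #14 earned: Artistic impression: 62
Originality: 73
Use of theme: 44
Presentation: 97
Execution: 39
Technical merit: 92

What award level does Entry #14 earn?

Developing

Presentation score 97 ≥ 60: minimum met.
Weighted total:
  Artistic impression 62 × 0.35 = 21.7
  Originality 73 × 0.25 = 18.25
  Use of theme 44 × 0.05 = 2.2
  Presentation 97 × 0.07 = 6.79
  Execution 39 × 0.23 = 8.97
  Technical merit 92 × 0.05 = 4.6
Sum = 62.51
62.51 is ≥ 43 and < 63.5 → Developing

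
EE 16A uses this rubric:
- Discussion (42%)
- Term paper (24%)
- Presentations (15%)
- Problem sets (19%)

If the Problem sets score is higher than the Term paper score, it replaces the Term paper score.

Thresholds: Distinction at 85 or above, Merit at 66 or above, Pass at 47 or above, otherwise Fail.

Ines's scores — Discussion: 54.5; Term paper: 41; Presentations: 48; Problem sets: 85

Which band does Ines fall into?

Merit

Problem sets (85) > Term paper (41), so Term paper counts as 85.
Weighted total:
  Discussion 54.5 × 0.42 = 22.89
  Term paper 85 × 0.24 = 20.4
  Presentations 48 × 0.15 = 7.2
  Problem sets 85 × 0.19 = 16.15
Sum = 66.64
66.64 is ≥ 66 and < 85 → Merit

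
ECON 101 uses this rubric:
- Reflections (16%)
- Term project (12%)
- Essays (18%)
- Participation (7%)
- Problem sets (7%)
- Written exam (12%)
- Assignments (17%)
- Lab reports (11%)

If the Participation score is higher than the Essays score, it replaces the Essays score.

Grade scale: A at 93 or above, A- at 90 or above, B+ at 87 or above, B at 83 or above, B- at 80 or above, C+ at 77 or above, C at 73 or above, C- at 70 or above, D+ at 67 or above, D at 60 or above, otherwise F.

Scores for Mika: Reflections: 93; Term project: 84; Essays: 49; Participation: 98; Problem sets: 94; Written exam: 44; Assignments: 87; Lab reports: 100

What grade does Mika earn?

B+

Participation (98) > Essays (49), so Essays counts as 98.
Weighted total:
  Reflections 93 × 0.16 = 14.88
  Term project 84 × 0.12 = 10.08
  Essays 98 × 0.18 = 17.64
  Participation 98 × 0.07 = 6.86
  Problem sets 94 × 0.07 = 6.58
  Written exam 44 × 0.12 = 5.28
  Assignments 87 × 0.17 = 14.79
  Lab reports 100 × 0.11 = 11
Sum = 87.11
87.11 is ≥ 87 and < 90 → B+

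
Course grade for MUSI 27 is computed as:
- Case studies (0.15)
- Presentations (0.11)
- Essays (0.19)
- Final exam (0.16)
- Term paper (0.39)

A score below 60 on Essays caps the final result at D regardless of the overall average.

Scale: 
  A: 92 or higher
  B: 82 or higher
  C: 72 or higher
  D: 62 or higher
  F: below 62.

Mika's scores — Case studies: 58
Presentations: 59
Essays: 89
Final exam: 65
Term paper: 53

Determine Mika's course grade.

D

Essays score 89 ≥ 60: minimum met.
Weighted total:
  Case studies 58 × 0.15 = 8.7
  Presentations 59 × 0.11 = 6.49
  Essays 89 × 0.19 = 16.91
  Final exam 65 × 0.16 = 10.4
  Term paper 53 × 0.39 = 20.67
Sum = 63.17
63.17 is ≥ 62 and < 72 → D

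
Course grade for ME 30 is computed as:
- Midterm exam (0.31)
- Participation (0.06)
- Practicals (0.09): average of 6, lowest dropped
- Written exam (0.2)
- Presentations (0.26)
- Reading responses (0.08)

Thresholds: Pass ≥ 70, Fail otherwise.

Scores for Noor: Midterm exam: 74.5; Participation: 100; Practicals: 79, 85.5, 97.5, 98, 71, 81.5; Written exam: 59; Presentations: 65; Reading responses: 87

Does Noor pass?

Practicals: drop 71 → average of remaining 5 = 441.5/5 = 88.3
Weighted total:
  Midterm exam 74.5 × 0.31 = 23.095
  Participation 100 × 0.06 = 6
  Practicals 88.3 × 0.09 = 7.947
  Written exam 59 × 0.2 = 11.8
  Presentations 65 × 0.26 = 16.9
  Reading responses 87 × 0.08 = 6.96
Sum = 72.702
72.702 ≥ 70 → Pass

Pass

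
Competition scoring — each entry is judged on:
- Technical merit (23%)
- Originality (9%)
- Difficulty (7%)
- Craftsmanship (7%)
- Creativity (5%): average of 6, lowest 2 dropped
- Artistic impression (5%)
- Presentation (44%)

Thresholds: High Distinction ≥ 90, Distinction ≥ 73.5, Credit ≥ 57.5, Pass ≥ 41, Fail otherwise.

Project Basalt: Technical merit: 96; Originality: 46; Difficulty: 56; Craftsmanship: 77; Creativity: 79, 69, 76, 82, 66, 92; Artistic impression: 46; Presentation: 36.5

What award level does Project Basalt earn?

Credit

Creativity: drop 66, 69 → average of remaining 4 = 329/4 = 82.25
Weighted total:
  Technical merit 96 × 0.23 = 22.08
  Originality 46 × 0.09 = 4.14
  Difficulty 56 × 0.07 = 3.92
  Craftsmanship 77 × 0.07 = 5.39
  Creativity 82.25 × 0.05 = 4.1125
  Artistic impression 46 × 0.05 = 2.3
  Presentation 36.5 × 0.44 = 16.06
Sum = 58.0025
58.0025 is ≥ 57.5 and < 73.5 → Credit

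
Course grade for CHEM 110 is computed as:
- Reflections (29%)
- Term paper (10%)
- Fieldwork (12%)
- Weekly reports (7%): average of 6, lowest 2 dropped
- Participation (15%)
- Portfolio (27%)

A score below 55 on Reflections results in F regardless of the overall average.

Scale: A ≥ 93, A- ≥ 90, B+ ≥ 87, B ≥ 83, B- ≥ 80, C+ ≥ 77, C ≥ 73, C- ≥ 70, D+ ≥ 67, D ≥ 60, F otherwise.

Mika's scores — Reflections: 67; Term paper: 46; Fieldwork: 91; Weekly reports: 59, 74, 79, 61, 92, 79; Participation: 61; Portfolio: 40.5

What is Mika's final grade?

Weekly reports: drop 59, 61 → average of remaining 4 = 324/4 = 81
Reflections score 67 ≥ 55: minimum met.
Weighted total:
  Reflections 67 × 0.29 = 19.43
  Term paper 46 × 0.1 = 4.6
  Fieldwork 91 × 0.12 = 10.92
  Weekly reports 81 × 0.07 = 5.67
  Participation 61 × 0.15 = 9.15
  Portfolio 40.5 × 0.27 = 10.935
Sum = 60.705
60.705 is ≥ 60 and < 67 → D

D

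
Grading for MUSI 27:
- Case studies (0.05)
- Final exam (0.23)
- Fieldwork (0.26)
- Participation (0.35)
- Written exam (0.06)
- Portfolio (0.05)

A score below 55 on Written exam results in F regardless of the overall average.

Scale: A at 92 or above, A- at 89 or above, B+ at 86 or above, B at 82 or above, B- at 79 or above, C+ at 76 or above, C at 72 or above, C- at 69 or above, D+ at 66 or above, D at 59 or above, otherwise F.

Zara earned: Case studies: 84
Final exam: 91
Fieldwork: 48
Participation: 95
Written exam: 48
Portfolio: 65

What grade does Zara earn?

Written exam score 48 < 55: minimum not met.
Weighted total:
  Case studies 84 × 0.05 = 4.2
  Final exam 91 × 0.23 = 20.93
  Fieldwork 48 × 0.26 = 12.48
  Participation 95 × 0.35 = 33.25
  Written exam 48 × 0.06 = 2.88
  Portfolio 65 × 0.05 = 3.25
Sum = 76.99
Because the Written exam minimum was not met, the result is F.

F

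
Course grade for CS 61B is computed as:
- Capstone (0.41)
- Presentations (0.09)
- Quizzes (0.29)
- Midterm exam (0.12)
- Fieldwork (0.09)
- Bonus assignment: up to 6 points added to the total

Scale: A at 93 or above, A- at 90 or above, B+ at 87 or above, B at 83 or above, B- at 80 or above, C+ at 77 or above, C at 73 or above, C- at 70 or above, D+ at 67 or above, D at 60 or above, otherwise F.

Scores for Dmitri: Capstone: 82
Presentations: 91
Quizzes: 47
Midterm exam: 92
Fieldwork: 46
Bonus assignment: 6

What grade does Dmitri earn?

Weighted total:
  Capstone 82 × 0.41 = 33.62
  Presentations 91 × 0.09 = 8.19
  Quizzes 47 × 0.29 = 13.63
  Midterm exam 92 × 0.12 = 11.04
  Fieldwork 46 × 0.09 = 4.14
Sum = 70.62
Bonus assignment: 70.62 + 6 = 76.62
76.62 is ≥ 73 and < 77 → C

C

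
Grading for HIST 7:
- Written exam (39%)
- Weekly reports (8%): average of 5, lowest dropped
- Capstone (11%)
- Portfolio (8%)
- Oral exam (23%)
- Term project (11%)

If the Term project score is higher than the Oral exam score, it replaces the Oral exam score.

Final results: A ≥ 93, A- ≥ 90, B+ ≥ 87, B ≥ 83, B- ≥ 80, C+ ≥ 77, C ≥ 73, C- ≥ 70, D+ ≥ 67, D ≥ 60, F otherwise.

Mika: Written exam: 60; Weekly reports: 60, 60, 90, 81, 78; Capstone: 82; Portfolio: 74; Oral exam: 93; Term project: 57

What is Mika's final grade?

C-

Weekly reports: drop 60 → average of remaining 4 = 309/4 = 77.25
Term project (57) ≤ Oral exam (93), so Oral exam stays at 93.
Weighted total:
  Written exam 60 × 0.39 = 23.4
  Weekly reports 77.25 × 0.08 = 6.18
  Capstone 82 × 0.11 = 9.02
  Portfolio 74 × 0.08 = 5.92
  Oral exam 93 × 0.23 = 21.39
  Term project 57 × 0.11 = 6.27
Sum = 72.18
72.18 is ≥ 70 and < 73 → C-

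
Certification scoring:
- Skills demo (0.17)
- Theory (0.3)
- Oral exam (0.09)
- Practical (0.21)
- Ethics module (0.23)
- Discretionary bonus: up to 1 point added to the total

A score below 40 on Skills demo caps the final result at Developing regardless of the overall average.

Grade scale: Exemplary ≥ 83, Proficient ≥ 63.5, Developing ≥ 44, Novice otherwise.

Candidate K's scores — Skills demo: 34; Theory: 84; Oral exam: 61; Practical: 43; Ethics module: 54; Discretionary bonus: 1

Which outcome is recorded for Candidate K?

Skills demo score 34 < 40: minimum not met.
Weighted total:
  Skills demo 34 × 0.17 = 5.78
  Theory 84 × 0.3 = 25.2
  Oral exam 61 × 0.09 = 5.49
  Practical 43 × 0.21 = 9.03
  Ethics module 54 × 0.23 = 12.42
Sum = 57.92
Discretionary bonus: 57.92 + 1 = 58.92
58.92 would be Developing; cap at Developing applies → Developing.

Developing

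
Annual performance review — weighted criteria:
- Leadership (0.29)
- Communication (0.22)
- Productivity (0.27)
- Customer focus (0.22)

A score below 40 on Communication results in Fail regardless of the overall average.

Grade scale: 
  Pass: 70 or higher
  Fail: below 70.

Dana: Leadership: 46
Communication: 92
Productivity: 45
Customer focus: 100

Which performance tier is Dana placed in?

Fail

Communication score 92 ≥ 40: minimum met.
Weighted total:
  Leadership 46 × 0.29 = 13.34
  Communication 92 × 0.22 = 20.24
  Productivity 45 × 0.27 = 12.15
  Customer focus 100 × 0.22 = 22
Sum = 67.73
67.73 < 70 → Fail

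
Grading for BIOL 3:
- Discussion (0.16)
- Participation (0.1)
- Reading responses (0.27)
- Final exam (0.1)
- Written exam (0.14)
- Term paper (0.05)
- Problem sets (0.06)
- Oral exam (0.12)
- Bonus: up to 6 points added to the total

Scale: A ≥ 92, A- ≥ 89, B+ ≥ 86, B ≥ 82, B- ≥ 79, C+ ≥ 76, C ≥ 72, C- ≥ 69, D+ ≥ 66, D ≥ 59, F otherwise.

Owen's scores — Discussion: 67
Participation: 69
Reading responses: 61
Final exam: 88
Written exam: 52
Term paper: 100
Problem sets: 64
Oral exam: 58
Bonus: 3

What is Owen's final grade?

Weighted total:
  Discussion 67 × 0.16 = 10.72
  Participation 69 × 0.1 = 6.9
  Reading responses 61 × 0.27 = 16.47
  Final exam 88 × 0.1 = 8.8
  Written exam 52 × 0.14 = 7.28
  Term paper 100 × 0.05 = 5
  Problem sets 64 × 0.06 = 3.84
  Oral exam 58 × 0.12 = 6.96
Sum = 65.97
Bonus: 65.97 + 3 = 68.97
68.97 is ≥ 66 and < 69 → D+

D+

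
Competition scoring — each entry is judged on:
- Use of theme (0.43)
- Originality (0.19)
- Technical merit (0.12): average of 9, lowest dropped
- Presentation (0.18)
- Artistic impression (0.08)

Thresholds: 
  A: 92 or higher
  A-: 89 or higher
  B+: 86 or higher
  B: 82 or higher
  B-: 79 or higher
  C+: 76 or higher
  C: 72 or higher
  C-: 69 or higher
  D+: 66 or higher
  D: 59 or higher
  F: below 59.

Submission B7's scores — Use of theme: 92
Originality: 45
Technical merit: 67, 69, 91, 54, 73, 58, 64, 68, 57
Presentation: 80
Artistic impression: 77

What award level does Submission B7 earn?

Technical merit: drop 54 → average of remaining 8 = 547/8 = 68.375
Weighted total:
  Use of theme 92 × 0.43 = 39.56
  Originality 45 × 0.19 = 8.55
  Technical merit 68.375 × 0.12 = 8.205
  Presentation 80 × 0.18 = 14.4
  Artistic impression 77 × 0.08 = 6.16
Sum = 76.875
76.875 is ≥ 76 and < 79 → C+

C+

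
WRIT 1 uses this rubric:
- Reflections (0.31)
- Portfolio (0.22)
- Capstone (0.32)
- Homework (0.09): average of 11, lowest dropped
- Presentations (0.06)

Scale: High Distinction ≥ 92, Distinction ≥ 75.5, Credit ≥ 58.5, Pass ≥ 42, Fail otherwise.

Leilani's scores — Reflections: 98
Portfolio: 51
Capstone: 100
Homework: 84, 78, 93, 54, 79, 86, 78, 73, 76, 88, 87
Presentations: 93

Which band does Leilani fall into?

Distinction

Homework: drop 54 → average of remaining 10 = 822/10 = 82.2
Weighted total:
  Reflections 98 × 0.31 = 30.38
  Portfolio 51 × 0.22 = 11.22
  Capstone 100 × 0.32 = 32
  Homework 82.2 × 0.09 = 7.398
  Presentations 93 × 0.06 = 5.58
Sum = 86.578
86.578 is ≥ 75.5 and < 92 → Distinction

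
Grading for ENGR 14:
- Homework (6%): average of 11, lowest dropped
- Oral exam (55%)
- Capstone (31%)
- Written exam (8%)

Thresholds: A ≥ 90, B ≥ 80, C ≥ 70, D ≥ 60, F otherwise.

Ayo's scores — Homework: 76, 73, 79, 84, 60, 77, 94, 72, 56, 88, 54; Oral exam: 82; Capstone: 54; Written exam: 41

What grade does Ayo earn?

Homework: drop 54 → average of remaining 10 = 759/10 = 75.9
Weighted total:
  Homework 75.9 × 0.06 = 4.554
  Oral exam 82 × 0.55 = 45.1
  Capstone 54 × 0.31 = 16.74
  Written exam 41 × 0.08 = 3.28
Sum = 69.674
69.674 is ≥ 60 and < 70 → D

D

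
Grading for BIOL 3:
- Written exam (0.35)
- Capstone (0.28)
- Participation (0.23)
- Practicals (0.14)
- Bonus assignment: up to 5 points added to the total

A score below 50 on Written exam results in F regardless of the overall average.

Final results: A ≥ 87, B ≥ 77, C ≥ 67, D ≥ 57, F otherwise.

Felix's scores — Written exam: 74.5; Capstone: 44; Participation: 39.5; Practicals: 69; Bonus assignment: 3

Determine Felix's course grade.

Written exam score 74.5 ≥ 50: minimum met.
Weighted total:
  Written exam 74.5 × 0.35 = 26.075
  Capstone 44 × 0.28 = 12.32
  Participation 39.5 × 0.23 = 9.085
  Practicals 69 × 0.14 = 9.66
Sum = 57.14
Bonus assignment: 57.14 + 3 = 60.14
60.14 is ≥ 57 and < 67 → D

D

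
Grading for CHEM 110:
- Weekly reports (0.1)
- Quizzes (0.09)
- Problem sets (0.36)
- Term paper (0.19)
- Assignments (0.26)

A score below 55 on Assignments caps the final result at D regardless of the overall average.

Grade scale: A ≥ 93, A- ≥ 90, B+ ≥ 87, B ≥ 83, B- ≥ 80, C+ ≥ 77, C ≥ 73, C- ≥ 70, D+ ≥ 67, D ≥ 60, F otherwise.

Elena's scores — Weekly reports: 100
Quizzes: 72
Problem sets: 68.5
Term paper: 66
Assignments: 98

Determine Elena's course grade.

Assignments score 98 ≥ 55: minimum met.
Weighted total:
  Weekly reports 100 × 0.1 = 10
  Quizzes 72 × 0.09 = 6.48
  Problem sets 68.5 × 0.36 = 24.66
  Term paper 66 × 0.19 = 12.54
  Assignments 98 × 0.26 = 25.48
Sum = 79.16
79.16 is ≥ 77 and < 80 → C+

C+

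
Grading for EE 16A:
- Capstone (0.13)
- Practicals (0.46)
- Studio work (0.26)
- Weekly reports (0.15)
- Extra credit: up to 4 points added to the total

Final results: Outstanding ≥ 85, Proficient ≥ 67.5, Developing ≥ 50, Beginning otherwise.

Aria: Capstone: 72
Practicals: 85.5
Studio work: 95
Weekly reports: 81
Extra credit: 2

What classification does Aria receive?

Outstanding

Weighted total:
  Capstone 72 × 0.13 = 9.36
  Practicals 85.5 × 0.46 = 39.33
  Studio work 95 × 0.26 = 24.7
  Weekly reports 81 × 0.15 = 12.15
Sum = 85.54
Extra credit: 85.54 + 2 = 87.54
87.54 ≥ 85 → Outstanding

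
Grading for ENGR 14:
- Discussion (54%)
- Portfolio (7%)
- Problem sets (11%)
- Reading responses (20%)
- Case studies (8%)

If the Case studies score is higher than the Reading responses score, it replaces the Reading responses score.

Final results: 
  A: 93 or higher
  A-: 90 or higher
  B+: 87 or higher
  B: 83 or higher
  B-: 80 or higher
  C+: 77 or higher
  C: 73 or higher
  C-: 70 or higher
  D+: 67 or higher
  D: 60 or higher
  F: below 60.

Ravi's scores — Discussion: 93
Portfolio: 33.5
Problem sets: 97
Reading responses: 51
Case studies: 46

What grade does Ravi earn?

Case studies (46) ≤ Reading responses (51), so Reading responses stays at 51.
Weighted total:
  Discussion 93 × 0.54 = 50.22
  Portfolio 33.5 × 0.07 = 2.345
  Problem sets 97 × 0.11 = 10.67
  Reading responses 51 × 0.2 = 10.2
  Case studies 46 × 0.08 = 3.68
Sum = 77.115
77.115 is ≥ 77 and < 80 → C+

C+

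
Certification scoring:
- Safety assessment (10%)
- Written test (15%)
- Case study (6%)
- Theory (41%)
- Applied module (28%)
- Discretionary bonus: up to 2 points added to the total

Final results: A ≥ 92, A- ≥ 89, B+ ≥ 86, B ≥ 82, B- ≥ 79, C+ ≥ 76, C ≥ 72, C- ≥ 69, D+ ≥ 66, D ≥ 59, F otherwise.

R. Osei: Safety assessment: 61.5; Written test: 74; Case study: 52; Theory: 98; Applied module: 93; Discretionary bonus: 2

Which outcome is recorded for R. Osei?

Weighted total:
  Safety assessment 61.5 × 0.1 = 6.15
  Written test 74 × 0.15 = 11.1
  Case study 52 × 0.06 = 3.12
  Theory 98 × 0.41 = 40.18
  Applied module 93 × 0.28 = 26.04
Sum = 86.59
Discretionary bonus: 86.59 + 2 = 88.59
88.59 is ≥ 86 and < 89 → B+

B+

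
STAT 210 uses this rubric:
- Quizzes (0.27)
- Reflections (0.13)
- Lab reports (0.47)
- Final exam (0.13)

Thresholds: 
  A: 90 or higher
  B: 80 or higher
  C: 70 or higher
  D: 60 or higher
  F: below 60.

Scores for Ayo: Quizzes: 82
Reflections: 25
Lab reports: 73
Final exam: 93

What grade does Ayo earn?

C

Weighted total:
  Quizzes 82 × 0.27 = 22.14
  Reflections 25 × 0.13 = 3.25
  Lab reports 73 × 0.47 = 34.31
  Final exam 93 × 0.13 = 12.09
Sum = 71.79
71.79 is ≥ 70 and < 80 → C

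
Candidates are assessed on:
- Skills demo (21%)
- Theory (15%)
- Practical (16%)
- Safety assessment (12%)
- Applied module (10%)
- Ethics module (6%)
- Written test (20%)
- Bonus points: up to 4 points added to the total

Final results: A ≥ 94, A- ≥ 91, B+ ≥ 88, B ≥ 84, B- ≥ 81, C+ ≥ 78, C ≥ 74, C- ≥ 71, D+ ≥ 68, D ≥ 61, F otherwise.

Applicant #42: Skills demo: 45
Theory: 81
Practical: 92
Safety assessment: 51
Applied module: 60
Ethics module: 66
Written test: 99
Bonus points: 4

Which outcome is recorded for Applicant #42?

Weighted total:
  Skills demo 45 × 0.21 = 9.45
  Theory 81 × 0.15 = 12.15
  Practical 92 × 0.16 = 14.72
  Safety assessment 51 × 0.12 = 6.12
  Applied module 60 × 0.1 = 6
  Ethics module 66 × 0.06 = 3.96
  Written test 99 × 0.2 = 19.8
Sum = 72.2
Bonus points: 72.2 + 4 = 76.2
76.2 is ≥ 74 and < 78 → C

C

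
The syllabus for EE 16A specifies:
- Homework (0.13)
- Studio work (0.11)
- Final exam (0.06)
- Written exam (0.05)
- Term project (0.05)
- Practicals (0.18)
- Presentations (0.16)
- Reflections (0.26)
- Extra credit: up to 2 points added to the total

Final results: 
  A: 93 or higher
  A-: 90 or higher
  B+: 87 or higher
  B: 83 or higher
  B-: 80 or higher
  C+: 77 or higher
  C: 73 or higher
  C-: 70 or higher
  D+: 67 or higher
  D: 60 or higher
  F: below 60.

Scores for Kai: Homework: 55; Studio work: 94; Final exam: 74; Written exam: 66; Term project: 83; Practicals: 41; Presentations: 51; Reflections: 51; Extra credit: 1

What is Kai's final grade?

Weighted total:
  Homework 55 × 0.13 = 7.15
  Studio work 94 × 0.11 = 10.34
  Final exam 74 × 0.06 = 4.44
  Written exam 66 × 0.05 = 3.3
  Term project 83 × 0.05 = 4.15
  Practicals 41 × 0.18 = 7.38
  Presentations 51 × 0.16 = 8.16
  Reflections 51 × 0.26 = 13.26
Sum = 58.18
Extra credit: 58.18 + 1 = 59.18
59.18 < 60 → F

F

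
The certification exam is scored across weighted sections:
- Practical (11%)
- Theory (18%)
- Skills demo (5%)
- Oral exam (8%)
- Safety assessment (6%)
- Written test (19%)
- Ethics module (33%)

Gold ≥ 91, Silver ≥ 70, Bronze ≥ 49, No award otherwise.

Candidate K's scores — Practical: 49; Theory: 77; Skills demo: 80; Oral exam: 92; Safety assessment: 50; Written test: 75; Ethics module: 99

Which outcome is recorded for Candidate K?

Weighted total:
  Practical 49 × 0.11 = 5.39
  Theory 77 × 0.18 = 13.86
  Skills demo 80 × 0.05 = 4
  Oral exam 92 × 0.08 = 7.36
  Safety assessment 50 × 0.06 = 3
  Written test 75 × 0.19 = 14.25
  Ethics module 99 × 0.33 = 32.67
Sum = 80.53
80.53 is ≥ 70 and < 91 → Silver

Silver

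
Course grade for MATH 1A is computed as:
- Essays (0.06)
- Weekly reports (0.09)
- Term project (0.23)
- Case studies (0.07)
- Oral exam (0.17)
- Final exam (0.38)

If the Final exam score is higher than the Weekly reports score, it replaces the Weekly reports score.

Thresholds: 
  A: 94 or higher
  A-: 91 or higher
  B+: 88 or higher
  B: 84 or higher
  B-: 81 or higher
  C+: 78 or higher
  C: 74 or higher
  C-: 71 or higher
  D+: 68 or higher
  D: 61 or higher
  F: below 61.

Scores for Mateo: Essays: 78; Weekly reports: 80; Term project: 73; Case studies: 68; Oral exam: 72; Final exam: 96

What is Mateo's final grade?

B-

Final exam (96) > Weekly reports (80), so Weekly reports counts as 96.
Weighted total:
  Essays 78 × 0.06 = 4.68
  Weekly reports 96 × 0.09 = 8.64
  Term project 73 × 0.23 = 16.79
  Case studies 68 × 0.07 = 4.76
  Oral exam 72 × 0.17 = 12.24
  Final exam 96 × 0.38 = 36.48
Sum = 83.59
83.59 is ≥ 81 and < 84 → B-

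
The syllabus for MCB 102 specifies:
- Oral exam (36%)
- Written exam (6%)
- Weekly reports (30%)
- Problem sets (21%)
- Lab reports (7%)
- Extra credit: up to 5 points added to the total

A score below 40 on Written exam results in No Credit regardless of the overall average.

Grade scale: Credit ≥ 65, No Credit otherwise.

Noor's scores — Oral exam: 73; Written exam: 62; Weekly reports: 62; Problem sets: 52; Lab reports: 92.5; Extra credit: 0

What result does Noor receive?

Written exam score 62 ≥ 40: minimum met.
Weighted total:
  Oral exam 73 × 0.36 = 26.28
  Written exam 62 × 0.06 = 3.72
  Weekly reports 62 × 0.3 = 18.6
  Problem sets 52 × 0.21 = 10.92
  Lab reports 92.5 × 0.07 = 6.475
Sum = 65.995
Extra credit: 65.995 + 0 = 65.995
65.995 ≥ 65 → Credit

Credit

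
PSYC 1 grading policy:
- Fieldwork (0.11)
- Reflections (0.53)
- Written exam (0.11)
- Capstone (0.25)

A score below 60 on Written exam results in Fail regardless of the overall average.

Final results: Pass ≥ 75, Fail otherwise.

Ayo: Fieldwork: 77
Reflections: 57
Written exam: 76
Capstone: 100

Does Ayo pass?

Fail

Written exam score 76 ≥ 60: minimum met.
Weighted total:
  Fieldwork 77 × 0.11 = 8.47
  Reflections 57 × 0.53 = 30.21
  Written exam 76 × 0.11 = 8.36
  Capstone 100 × 0.25 = 25
Sum = 72.04
72.04 < 75 → Fail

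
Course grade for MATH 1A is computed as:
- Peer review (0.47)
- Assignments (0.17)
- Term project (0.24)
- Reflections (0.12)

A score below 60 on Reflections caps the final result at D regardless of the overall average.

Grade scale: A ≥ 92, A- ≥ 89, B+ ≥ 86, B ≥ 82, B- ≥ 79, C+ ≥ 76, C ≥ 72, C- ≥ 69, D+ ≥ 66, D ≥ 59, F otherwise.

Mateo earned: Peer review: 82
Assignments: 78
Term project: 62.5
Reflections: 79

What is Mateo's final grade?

C+

Reflections score 79 ≥ 60: minimum met.
Weighted total:
  Peer review 82 × 0.47 = 38.54
  Assignments 78 × 0.17 = 13.26
  Term project 62.5 × 0.24 = 15
  Reflections 79 × 0.12 = 9.48
Sum = 76.28
76.28 is ≥ 76 and < 79 → C+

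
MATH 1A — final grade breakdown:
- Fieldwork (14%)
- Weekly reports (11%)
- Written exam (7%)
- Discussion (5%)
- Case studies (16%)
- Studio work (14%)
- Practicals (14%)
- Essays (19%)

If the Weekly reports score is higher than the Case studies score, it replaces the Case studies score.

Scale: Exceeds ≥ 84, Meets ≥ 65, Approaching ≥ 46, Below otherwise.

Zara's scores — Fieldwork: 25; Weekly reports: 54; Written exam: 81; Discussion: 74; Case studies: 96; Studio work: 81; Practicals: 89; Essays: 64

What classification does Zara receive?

Weekly reports (54) ≤ Case studies (96), so Case studies stays at 96.
Weighted total:
  Fieldwork 25 × 0.14 = 3.5
  Weekly reports 54 × 0.11 = 5.94
  Written exam 81 × 0.07 = 5.67
  Discussion 74 × 0.05 = 3.7
  Case studies 96 × 0.16 = 15.36
  Studio work 81 × 0.14 = 11.34
  Practicals 89 × 0.14 = 12.46
  Essays 64 × 0.19 = 12.16
Sum = 70.13
70.13 is ≥ 65 and < 84 → Meets

Meets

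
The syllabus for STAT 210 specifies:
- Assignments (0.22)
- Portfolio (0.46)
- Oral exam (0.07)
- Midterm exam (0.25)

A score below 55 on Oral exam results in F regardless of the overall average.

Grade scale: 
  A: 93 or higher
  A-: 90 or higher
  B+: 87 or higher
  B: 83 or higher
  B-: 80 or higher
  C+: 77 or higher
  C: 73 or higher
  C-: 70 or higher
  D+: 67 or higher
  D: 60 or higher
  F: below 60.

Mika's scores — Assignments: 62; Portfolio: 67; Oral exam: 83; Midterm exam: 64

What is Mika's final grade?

Oral exam score 83 ≥ 55: minimum met.
Weighted total:
  Assignments 62 × 0.22 = 13.64
  Portfolio 67 × 0.46 = 30.82
  Oral exam 83 × 0.07 = 5.81
  Midterm exam 64 × 0.25 = 16
Sum = 66.27
66.27 is ≥ 60 and < 67 → D

D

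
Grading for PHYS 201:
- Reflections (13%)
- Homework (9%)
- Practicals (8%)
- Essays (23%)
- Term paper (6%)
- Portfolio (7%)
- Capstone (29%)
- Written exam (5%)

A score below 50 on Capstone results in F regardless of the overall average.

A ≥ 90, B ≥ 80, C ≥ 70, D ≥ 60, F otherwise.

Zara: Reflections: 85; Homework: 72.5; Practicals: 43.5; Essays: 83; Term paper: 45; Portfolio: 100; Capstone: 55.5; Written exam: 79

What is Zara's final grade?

D

Capstone score 55.5 ≥ 50: minimum met.
Weighted total:
  Reflections 85 × 0.13 = 11.05
  Homework 72.5 × 0.09 = 6.525
  Practicals 43.5 × 0.08 = 3.48
  Essays 83 × 0.23 = 19.09
  Term paper 45 × 0.06 = 2.7
  Portfolio 100 × 0.07 = 7
  Capstone 55.5 × 0.29 = 16.095
  Written exam 79 × 0.05 = 3.95
Sum = 69.89
69.89 is ≥ 60 and < 70 → D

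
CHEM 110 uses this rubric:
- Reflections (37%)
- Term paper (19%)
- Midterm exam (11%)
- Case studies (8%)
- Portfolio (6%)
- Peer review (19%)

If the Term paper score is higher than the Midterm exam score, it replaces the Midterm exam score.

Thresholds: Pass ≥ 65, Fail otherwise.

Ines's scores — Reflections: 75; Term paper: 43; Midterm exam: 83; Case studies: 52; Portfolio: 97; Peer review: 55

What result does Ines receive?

Pass

Term paper (43) ≤ Midterm exam (83), so Midterm exam stays at 83.
Weighted total:
  Reflections 75 × 0.37 = 27.75
  Term paper 43 × 0.19 = 8.17
  Midterm exam 83 × 0.11 = 9.13
  Case studies 52 × 0.08 = 4.16
  Portfolio 97 × 0.06 = 5.82
  Peer review 55 × 0.19 = 10.45
Sum = 65.48
65.48 ≥ 65 → Pass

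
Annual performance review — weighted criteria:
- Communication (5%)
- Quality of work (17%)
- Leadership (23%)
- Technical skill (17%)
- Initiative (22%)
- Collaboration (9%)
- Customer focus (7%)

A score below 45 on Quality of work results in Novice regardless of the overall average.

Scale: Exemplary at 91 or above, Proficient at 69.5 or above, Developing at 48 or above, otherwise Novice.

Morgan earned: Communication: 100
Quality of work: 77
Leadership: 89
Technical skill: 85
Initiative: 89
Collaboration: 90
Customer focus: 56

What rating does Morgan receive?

Proficient

Quality of work score 77 ≥ 45: minimum met.
Weighted total:
  Communication 100 × 0.05 = 5
  Quality of work 77 × 0.17 = 13.09
  Leadership 89 × 0.23 = 20.47
  Technical skill 85 × 0.17 = 14.45
  Initiative 89 × 0.22 = 19.58
  Collaboration 90 × 0.09 = 8.1
  Customer focus 56 × 0.07 = 3.92
Sum = 84.61
84.61 is ≥ 69.5 and < 91 → Proficient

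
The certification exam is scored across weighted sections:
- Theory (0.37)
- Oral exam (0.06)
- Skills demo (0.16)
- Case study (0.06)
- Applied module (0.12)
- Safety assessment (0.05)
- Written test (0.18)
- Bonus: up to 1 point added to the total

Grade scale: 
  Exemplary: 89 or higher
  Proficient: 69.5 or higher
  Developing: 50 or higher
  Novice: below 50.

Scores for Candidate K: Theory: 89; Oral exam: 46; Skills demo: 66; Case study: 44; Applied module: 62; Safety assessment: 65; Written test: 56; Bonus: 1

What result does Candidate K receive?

Proficient

Weighted total:
  Theory 89 × 0.37 = 32.93
  Oral exam 46 × 0.06 = 2.76
  Skills demo 66 × 0.16 = 10.56
  Case study 44 × 0.06 = 2.64
  Applied module 62 × 0.12 = 7.44
  Safety assessment 65 × 0.05 = 3.25
  Written test 56 × 0.18 = 10.08
Sum = 69.66
Bonus: 69.66 + 1 = 70.66
70.66 is ≥ 69.5 and < 89 → Proficient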